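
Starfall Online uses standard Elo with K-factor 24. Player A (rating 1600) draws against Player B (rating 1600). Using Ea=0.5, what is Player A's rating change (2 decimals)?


Elo update: delta = K * (S - Ea), where S = 0.5 (draws)
S - Ea = 0.5 - 0.5 = 0.0
Rating change = 24 * 0.0
= 0.00

0.00 rating points


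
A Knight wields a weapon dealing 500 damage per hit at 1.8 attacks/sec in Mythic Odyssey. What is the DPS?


DPS = damage * attack_speed
= 500 * 1.8
= 900.0

900.0 DPS


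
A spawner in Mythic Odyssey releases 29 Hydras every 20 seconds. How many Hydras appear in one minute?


Spawns per minute = count * (60 / interval)
= 29 * (60 / 20)
= 29 * 3.0
= 87.0

87.0 per minute


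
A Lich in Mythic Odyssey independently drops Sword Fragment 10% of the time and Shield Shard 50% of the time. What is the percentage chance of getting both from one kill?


For independent events, P(both) = P(A) * P(B)
= 10% * 50%
= 500 / 100 %
= 5.0%

5.0%


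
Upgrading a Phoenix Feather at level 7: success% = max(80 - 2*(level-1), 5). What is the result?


raw_rate = 80 - 2 * (7 - 1)
= 80 - 2 * 6
= 80 - 12
= 68
Apply floor: max(68, 5) = 68%

68%


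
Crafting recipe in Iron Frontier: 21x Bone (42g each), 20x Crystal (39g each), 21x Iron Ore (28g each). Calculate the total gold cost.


Cost breakdown:
  Bone: 21 * 42 = 882
  Crystal: 20 * 39 = 780
  Iron Ore: 21 * 28 = 588
Total = 882 + 780 + 588 = 2250

2250 gold


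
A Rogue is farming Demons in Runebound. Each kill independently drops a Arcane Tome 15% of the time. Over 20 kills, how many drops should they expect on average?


Expected drops = kills * (drop_rate / 100)
= 20 * (15 / 100)
= 20 * 0.15
= 3.0

3.0 drops


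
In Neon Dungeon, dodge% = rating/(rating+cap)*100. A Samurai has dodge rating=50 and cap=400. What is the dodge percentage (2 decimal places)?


dodge% = 50 / (50 + 400) * 100
= 50 / 450 * 100
= 0.111111 * 100
= 11.11%

11.11%


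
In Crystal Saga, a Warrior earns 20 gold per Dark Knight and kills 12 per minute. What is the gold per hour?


Gold per minute = 20 * 12 = 240
Gold per hour = 240 * 60 = 14400

14400 gold/hour


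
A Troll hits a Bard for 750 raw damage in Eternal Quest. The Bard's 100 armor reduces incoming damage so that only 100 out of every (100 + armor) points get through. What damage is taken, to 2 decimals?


actual = 750 * 100 / (100 + 100)
= 750 * 100 / 200
= 75000 / 200
= 375.00

375.00 damage


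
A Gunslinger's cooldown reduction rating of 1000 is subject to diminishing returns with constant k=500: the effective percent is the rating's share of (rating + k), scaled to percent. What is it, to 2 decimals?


effective% = rating / (rating + k) * 100
= 1000 / (1000 + 500) * 100
= 1000 / 1500 * 100
= 0.666667 * 100
= 66.67%

66.67%


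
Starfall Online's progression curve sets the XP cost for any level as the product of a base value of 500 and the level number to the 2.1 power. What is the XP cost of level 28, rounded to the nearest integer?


XP = 500 * level^2.1
Substitute level = 28:
XP = 500 * 28^2.1
= 500 * 1094.0366
= 547018

547018 XP


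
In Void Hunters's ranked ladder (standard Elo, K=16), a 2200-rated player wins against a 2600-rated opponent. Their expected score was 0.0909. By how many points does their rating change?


Elo update: delta = K * (S - Ea), where S = 1 (wins)
S - Ea = 1 - 0.0909 = 0.9091
Rating change = 16 * 0.9091
= 14.55

14.55 rating points


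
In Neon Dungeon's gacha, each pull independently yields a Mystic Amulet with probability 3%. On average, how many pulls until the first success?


Expected pulls for a geometric distribution = 1/p = 100 / rate%
= 100 / 3
= 33.33

33.33 pulls


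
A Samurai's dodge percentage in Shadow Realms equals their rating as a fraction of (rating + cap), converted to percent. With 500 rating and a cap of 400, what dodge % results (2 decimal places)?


dodge% = 500 / (500 + 400) * 100
= 500 / 900 * 100
= 0.555556 * 100
= 55.56%

55.56%


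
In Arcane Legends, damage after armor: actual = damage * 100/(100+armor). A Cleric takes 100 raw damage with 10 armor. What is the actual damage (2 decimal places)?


actual = 100 * 100 / (100 + 10)
= 100 * 100 / 110
= 10000 / 110
= 90.91

90.91 damage


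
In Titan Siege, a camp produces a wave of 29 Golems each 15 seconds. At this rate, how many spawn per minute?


Spawns per minute = count * (60 / interval)
= 29 * (60 / 15)
= 29 * 4.0
= 116.0

116.0 per minute


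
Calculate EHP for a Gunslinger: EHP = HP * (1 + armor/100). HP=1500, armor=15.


EHP = 1500 * (1 + 15/100)
= 1500 * (1 + 0.15)
= 1500 * 1.15
= 1725.0

1725.0 EHP


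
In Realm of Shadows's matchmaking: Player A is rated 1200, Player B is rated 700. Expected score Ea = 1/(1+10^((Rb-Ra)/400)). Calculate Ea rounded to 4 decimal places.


Elo expected score: Ea = 1/(1 + 10^((Rb-Ra)/400))
Rb - Ra = 700 - 1200 = -500
(Rb-Ra)/400 = -500/400 = -1.25
10^-1.25 = 0.056234
Ea = 1/(1 + 0.056234) = 1/1.056234 = 0.9468

0.9468


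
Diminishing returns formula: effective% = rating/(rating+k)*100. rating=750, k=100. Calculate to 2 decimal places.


effective% = rating / (rating + k) * 100
= 750 / (750 + 100) * 100
= 750 / 850 * 100
= 0.882353 * 100
= 88.24%

88.24%


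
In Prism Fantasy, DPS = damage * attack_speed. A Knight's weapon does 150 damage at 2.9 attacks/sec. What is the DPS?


DPS = damage * attack_speed
= 150 * 2.9
= 435.0

435.0 DPS


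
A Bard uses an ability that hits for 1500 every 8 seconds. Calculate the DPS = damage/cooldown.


DPS = damage / cooldown
= 1500 / 8
= 187.50

187.50 DPS


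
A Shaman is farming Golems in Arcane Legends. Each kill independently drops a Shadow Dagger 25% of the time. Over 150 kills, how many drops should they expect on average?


Expected drops = kills * (drop_rate / 100)
= 150 * (25 / 100)
= 150 * 0.25
= 37.5

37.5 drops


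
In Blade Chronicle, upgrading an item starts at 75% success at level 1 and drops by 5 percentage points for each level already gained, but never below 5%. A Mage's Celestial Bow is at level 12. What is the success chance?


raw_rate = 75 - 5 * (12 - 1)
= 75 - 5 * 11
= 75 - 55
= 20
Apply floor: max(20, 5) = 20%

20%


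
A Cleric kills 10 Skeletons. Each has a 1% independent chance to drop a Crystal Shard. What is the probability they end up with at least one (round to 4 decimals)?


P(at least one) = 1 - P(none) = 1 - (1-p)^n
p = 1/100 = 0.01
1 - p = 0.99
(1 - p)^10 = 0.99^10 = 0.904382
P(at least one) = 1 - 0.904382 = 0.0956

0.0956


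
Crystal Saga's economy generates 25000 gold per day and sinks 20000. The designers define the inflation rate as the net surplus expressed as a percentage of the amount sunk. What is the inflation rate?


Net gold = 25000 - 20000 = 5000
Inflation rate = net / sunk * 100 = 5000 / 20000 * 100
= 0.25 * 100
= 25.00%

25.00%


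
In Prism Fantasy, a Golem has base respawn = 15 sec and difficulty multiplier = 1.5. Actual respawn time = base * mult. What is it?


Respawn time = base * multiplier
= 15 * 1.5
= 22.5 seconds

22.5 seconds


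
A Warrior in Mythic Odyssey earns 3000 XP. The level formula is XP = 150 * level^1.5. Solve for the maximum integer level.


XP = 150 * level^1.5, so level = (XP / 150)^(1/1.5)
= (3000 / 150)^(1/1.5)
= 20.0^0.6667
= 7.3681
Floor: level = 7

level 7


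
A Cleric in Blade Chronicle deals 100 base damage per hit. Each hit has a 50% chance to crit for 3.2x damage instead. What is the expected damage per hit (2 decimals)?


E[dmg] = base * (1 + crit_chance * (crit_mult - 1))
cc as decimal = 50/100 = 0.5
cm - 1 = 3.2 - 1 = 2.2
Bonus factor = 0.5 * 2.2 = 1.1
Total multiplier = 1 + 1.1 = 2.1
Expected damage = 100 * 2.1 = 210.00

210.00 damage


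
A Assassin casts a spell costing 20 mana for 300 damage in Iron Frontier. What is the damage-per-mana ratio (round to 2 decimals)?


Efficiency = damage / mana
= 300 / 20
= 15.00

15.00 dmg/mana


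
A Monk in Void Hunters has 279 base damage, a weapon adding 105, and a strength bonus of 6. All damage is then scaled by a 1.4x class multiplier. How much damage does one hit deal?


Sum base + weapon + str = 279 + 105 + 6 = 390
Multiply by 1.4:
390 * 1.4 = 546.0

546.0 damage


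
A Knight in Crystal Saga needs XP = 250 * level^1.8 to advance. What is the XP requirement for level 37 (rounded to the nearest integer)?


XP = 250 * level^1.8
Substitute level = 37:
XP = 250 * 37^1.8
= 250 * 664.9104
= 166228

166228 XP


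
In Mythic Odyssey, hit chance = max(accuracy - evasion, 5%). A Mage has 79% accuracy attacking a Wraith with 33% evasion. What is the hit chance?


accuracy - evasion = 79 - 33 = 46
Apply floor: max(46, 5) = 46
Hit chance = 46%

46%


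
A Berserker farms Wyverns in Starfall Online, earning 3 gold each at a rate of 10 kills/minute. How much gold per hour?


Gold per minute = 3 * 10 = 30
Gold per hour = 30 * 60 = 1800

1800 gold/hour


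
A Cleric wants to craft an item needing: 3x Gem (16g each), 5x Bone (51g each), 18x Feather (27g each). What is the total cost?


Cost breakdown:
  Gem: 3 * 16 = 48
  Bone: 5 * 51 = 255
  Feather: 18 * 27 = 486
Total = 48 + 255 + 486 = 789

789 gold


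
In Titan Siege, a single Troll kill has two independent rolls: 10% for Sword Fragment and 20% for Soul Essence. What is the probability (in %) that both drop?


For independent events, P(both) = P(A) * P(B)
= 10% * 20%
= 200 / 100 %
= 2.0%

2.0%


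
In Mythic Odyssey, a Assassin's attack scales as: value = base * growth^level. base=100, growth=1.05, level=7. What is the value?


value = base * growth^level
= 100 * 1.05^7
= 100 * 1.4071
= 140.71

140.71 attack


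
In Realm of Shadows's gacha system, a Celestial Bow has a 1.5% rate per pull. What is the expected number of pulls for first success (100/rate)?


Expected pulls for a geometric distribution = 1/p = 100 / rate%
= 100 / 1.5
= 66.67

66.67 pulls


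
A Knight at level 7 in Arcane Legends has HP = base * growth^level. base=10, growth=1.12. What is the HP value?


value = base * growth^level
= 10 * 1.12^7
= 10 * 2.210681
= 22.11

22.11 HP


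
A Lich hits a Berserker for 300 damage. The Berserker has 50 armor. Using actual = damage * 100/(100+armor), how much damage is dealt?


actual = 300 * 100 / (100 + 50)
= 300 * 100 / 150
= 30000 / 150
= 200.00

200.00 damage


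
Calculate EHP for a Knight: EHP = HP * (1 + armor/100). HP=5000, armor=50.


EHP = 5000 * (1 + 50/100)
= 5000 * (1 + 0.5)
= 5000 * 1.5
= 7500.0

7500.0 EHP


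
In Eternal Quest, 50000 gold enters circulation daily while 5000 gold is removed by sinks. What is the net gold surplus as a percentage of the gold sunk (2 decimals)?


Net gold = 50000 - 5000 = 45000
Inflation rate = net / sunk * 100 = 45000 / 5000 * 100
= 9.0 * 100
= 900.00%

900.00%


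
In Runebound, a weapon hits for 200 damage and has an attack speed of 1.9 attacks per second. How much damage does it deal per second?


DPS = damage * attack_speed
= 200 * 1.9
= 380.0

380.0 DPS


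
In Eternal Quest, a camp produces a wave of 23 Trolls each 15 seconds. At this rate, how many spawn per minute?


Spawns per minute = count * (60 / interval)
= 23 * (60 / 15)
= 23 * 4.0
= 92.0

92.0 per minute


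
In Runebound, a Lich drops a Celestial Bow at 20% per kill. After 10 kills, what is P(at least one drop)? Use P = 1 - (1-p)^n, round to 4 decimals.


P(at least one) = 1 - P(none) = 1 - (1-p)^n
p = 20/100 = 0.2
1 - p = 0.8
(1 - p)^10 = 0.8^10 = 0.107374
P(at least one) = 1 - 0.107374 = 0.8926

0.8926


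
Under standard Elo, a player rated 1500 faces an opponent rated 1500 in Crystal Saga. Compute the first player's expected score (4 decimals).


Elo expected score: Ea = 1/(1 + 10^((Rb-Ra)/400))
Rb - Ra = 1500 - 1500 = 0
(Rb-Ra)/400 = 0/400 = 0.0
10^0.0 = 1.0
Ea = 1/(1 + 1.0) = 1/2.0 = 0.5000

0.5000


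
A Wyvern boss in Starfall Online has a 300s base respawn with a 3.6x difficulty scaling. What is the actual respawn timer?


Respawn time = base * multiplier
= 300 * 3.6
= 1080.0 seconds

1080.0 seconds


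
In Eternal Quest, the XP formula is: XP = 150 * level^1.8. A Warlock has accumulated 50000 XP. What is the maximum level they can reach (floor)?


XP = 150 * level^1.8, so level = (XP / 150)^(1/1.8)
= (50000 / 150)^(1/1.8)
= 333.3333^0.5556
= 25.2115
Floor: level = 25

level 25


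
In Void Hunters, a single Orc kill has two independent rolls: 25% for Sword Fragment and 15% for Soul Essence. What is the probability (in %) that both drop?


For independent events, P(both) = P(A) * P(B)
= 25% * 15%
= 375 / 100 %
= 3.75%

3.75%


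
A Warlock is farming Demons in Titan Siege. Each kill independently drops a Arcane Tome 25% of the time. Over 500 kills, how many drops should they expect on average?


Expected drops = kills * (drop_rate / 100)
= 500 * (25 / 100)
= 500 * 0.25
= 125.0

125.0 drops


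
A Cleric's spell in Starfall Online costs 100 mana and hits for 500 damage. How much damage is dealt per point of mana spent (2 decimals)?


Efficiency = damage / mana
= 500 / 100
= 5.00

5.00 dmg/mana


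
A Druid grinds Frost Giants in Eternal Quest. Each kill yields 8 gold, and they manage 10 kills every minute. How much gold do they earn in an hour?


Gold per minute = 8 * 10 = 80
Gold per hour = 80 * 60 = 4800

4800 gold/hour


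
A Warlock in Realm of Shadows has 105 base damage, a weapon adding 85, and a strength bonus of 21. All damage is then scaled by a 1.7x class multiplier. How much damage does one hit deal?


Sum base + weapon + str = 105 + 85 + 21 = 211
Multiply by 1.7:
211 * 1.7 = 358.7

358.7 damage


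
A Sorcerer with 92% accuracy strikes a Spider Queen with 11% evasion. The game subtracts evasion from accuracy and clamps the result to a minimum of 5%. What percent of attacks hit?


accuracy - evasion = 92 - 11 = 81
Apply floor: max(81, 5) = 81
Hit chance = 81%

81%


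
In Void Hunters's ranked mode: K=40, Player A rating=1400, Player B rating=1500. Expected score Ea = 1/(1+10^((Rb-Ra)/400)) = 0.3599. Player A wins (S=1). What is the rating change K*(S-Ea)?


Elo update: delta = K * (S - Ea), where S = 1 (wins)
S - Ea = 1 - 0.3599 = 0.6401
Rating change = 40 * 0.6401
= 25.60

25.60 rating points


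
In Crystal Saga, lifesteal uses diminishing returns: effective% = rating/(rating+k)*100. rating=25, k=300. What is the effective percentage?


effective% = rating / (rating + k) * 100
= 25 / (25 + 300) * 100
= 25 / 325 * 100
= 0.076923 * 100
= 7.69%

7.69%


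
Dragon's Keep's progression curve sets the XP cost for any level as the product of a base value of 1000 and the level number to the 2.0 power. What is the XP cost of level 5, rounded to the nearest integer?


XP = 1000 * level^2.0
Substitute level = 5:
XP = 1000 * 5^2.0
= 1000 * 25.0
= 25000

25000 XP


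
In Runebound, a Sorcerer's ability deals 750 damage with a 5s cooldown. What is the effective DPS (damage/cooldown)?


DPS = damage / cooldown
= 750 / 5
= 150.00

150.00 DPS


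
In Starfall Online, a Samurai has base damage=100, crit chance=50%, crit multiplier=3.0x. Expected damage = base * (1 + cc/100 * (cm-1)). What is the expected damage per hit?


E[dmg] = base * (1 + crit_chance * (crit_mult - 1))
cc as decimal = 50/100 = 0.5
cm - 1 = 3.0 - 1 = 2.0
Bonus factor = 0.5 * 2.0 = 1.0
Total multiplier = 1 + 1.0 = 2.0
Expected damage = 100 * 2.0 = 200.00

200.00 damage


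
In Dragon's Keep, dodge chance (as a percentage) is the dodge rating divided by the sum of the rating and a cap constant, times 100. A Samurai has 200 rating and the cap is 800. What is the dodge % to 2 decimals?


dodge% = 200 / (200 + 800) * 100
= 200 / 1000 * 100
= 0.2 * 100
= 20.00%

20.00%


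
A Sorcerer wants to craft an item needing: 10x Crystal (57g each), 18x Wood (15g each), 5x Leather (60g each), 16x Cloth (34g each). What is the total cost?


Cost breakdown:
  Crystal: 10 * 57 = 570
  Wood: 18 * 15 = 270
  Leather: 5 * 60 = 300
  Cloth: 16 * 34 = 544
Total = 570 + 270 + 300 + 544 = 1684

1684 gold


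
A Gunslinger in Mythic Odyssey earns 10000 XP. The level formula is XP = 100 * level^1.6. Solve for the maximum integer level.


XP = 100 * level^1.6, so level = (XP / 100)^(1/1.6)
= (10000 / 100)^(1/1.6)
= 100.0^0.625
= 17.7828
Floor: level = 17

level 17


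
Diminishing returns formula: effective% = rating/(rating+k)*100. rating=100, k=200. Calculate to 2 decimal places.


effective% = rating / (rating + k) * 100
= 100 / (100 + 200) * 100
= 100 / 300 * 100
= 0.333333 * 100
= 33.33%

33.33%


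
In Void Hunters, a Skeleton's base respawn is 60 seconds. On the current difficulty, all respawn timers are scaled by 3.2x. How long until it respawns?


Respawn time = base * multiplier
= 60 * 3.2
= 192.0 seconds

192.0 seconds


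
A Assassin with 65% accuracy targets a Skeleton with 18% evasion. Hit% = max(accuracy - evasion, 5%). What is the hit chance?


accuracy - evasion = 65 - 18 = 47
Apply floor: max(47, 5) = 47
Hit chance = 47%

47%


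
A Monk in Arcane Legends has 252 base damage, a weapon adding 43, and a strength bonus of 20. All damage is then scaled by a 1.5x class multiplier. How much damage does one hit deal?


Sum base + weapon + str = 252 + 43 + 20 = 315
Multiply by 1.5:
315 * 1.5 = 472.5

472.5 damage


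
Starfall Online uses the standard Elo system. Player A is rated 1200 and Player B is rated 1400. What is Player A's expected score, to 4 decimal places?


Elo expected score: Ea = 1/(1 + 10^((Rb-Ra)/400))
Rb - Ra = 1400 - 1200 = 200
(Rb-Ra)/400 = 200/400 = 0.5
10^0.5 = 3.162278
Ea = 1/(1 + 3.162278) = 1/4.162278 = 0.2403

0.2403


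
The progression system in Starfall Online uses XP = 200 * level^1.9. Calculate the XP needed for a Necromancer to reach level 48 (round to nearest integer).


XP = 200 * level^1.9
Substitute level = 48:
XP = 200 * 48^1.9
= 200 * 1564.438
= 312888

312888 XP


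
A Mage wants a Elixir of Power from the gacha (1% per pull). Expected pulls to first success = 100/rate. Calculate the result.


Expected pulls for a geometric distribution = 1/p = 100 / rate%
= 100 / 1
= 100.0

100.0 pulls


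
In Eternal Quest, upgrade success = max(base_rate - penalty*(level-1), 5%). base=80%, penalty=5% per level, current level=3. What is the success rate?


raw_rate = 80 - 5 * (3 - 1)
= 80 - 5 * 2
= 80 - 10
= 70
Apply floor: max(70, 5) = 70%

70%


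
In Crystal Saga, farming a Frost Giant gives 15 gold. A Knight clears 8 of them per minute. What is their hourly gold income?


Gold per minute = 15 * 8 = 120
Gold per hour = 120 * 60 = 7200

7200 gold/hour


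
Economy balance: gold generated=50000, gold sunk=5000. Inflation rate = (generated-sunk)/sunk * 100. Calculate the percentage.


Net gold = 50000 - 5000 = 45000
Inflation rate = net / sunk * 100 = 45000 / 5000 * 100
= 9.0 * 100
= 900.00%

900.00%


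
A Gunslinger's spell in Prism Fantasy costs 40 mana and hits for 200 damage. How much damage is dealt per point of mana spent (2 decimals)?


Efficiency = damage / mana
= 200 / 40
= 5.00

5.00 dmg/mana


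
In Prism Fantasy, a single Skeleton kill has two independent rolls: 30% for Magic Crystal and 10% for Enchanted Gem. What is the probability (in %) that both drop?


For independent events, P(both) = P(A) * P(B)
= 30% * 10%
= 300 / 100 %
= 3.0%

3.0%


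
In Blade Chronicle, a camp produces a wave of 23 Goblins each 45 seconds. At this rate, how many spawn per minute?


Spawns per minute = count * (60 / interval)
= 23 * (60 / 45)
= 23 * 1.3333
= 30.67

30.67 per minute


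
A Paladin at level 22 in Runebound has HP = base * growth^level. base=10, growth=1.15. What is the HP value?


value = base * growth^level
= 10 * 1.15^22
= 10 * 21.644746
= 216.45

216.45 HP


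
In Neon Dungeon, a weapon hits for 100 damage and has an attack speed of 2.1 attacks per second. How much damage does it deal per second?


DPS = damage * attack_speed
= 100 * 2.1
= 210.0

210.0 DPS


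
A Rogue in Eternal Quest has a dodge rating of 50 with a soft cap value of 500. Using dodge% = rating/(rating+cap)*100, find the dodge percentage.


dodge% = 50 / (50 + 500) * 100
= 50 / 550 * 100
= 0.090909 * 100
= 9.09%

9.09%


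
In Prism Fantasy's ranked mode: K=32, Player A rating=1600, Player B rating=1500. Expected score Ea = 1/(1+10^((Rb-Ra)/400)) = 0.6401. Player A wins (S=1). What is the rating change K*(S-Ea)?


Elo update: delta = K * (S - Ea), where S = 1 (wins)
S - Ea = 1 - 0.6401 = 0.3599
Rating change = 32 * 0.3599
= 11.52

11.52 rating points


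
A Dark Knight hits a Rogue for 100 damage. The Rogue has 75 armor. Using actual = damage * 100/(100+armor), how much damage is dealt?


actual = 100 * 100 / (100 + 75)
= 100 * 100 / 175
= 10000 / 175
= 57.14

57.14 damage


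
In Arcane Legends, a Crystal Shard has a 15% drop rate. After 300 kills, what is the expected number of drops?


Expected drops = kills * (drop_rate / 100)
= 300 * (15 / 100)
= 300 * 0.15
= 45.0

45.0 drops


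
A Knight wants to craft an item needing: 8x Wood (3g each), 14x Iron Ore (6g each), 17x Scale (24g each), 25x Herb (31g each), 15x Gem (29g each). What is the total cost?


Cost breakdown:
  Wood: 8 * 3 = 24
  Iron Ore: 14 * 6 = 84
  Scale: 17 * 24 = 408
  Herb: 25 * 31 = 775
  Gem: 15 * 29 = 435
Total = 24 + 84 + 408 + 775 + 435 = 1726

1726 gold


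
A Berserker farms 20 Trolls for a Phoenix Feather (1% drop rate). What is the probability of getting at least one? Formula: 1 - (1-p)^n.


P(at least one) = 1 - P(none) = 1 - (1-p)^n
p = 1/100 = 0.01
1 - p = 0.99
(1 - p)^20 = 0.99^20 = 0.817907
P(at least one) = 1 - 0.817907 = 0.1821

0.1821


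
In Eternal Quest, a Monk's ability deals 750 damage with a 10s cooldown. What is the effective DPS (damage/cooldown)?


DPS = damage / cooldown
= 750 / 10
= 75.00

75.00 DPS


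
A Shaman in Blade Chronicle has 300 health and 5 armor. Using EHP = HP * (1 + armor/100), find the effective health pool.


EHP = 300 * (1 + 5/100)
= 300 * (1 + 0.05)
= 300 * 1.05
= 315.0

315.0 EHP


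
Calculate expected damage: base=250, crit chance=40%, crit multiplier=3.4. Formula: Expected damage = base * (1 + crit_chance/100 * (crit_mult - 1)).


E[dmg] = base * (1 + crit_chance * (crit_mult - 1))
cc as decimal = 40/100 = 0.4
cm - 1 = 3.4 - 1 = 2.4
Bonus factor = 0.4 * 2.4 = 0.96
Total multiplier = 1 + 0.96 = 1.96
Expected damage = 250 * 1.96 = 490.00

490.00 damage


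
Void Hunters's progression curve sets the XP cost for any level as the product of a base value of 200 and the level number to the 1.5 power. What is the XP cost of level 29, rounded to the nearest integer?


XP = 200 * level^1.5
Substitute level = 29:
XP = 200 * 29^1.5
= 200 * 156.1698
= 31234

31234 XP


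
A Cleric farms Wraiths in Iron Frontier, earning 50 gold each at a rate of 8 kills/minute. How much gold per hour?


Gold per minute = 50 * 8 = 400
Gold per hour = 400 * 60 = 24000

24000 gold/hour


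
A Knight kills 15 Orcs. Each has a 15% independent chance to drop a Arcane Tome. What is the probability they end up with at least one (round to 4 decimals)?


P(at least one) = 1 - P(none) = 1 - (1-p)^n
p = 15/100 = 0.15
1 - p = 0.85
(1 - p)^15 = 0.85^15 = 0.087354
P(at least one) = 1 - 0.087354 = 0.9126

0.9126


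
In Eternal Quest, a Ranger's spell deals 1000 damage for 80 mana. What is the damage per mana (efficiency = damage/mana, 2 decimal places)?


Efficiency = damage / mana
= 1000 / 80
= 12.50

12.50 dmg/mana


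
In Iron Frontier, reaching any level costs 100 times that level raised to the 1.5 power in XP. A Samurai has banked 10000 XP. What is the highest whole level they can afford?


XP = 100 * level^1.5, so level = (XP / 100)^(1/1.5)
= (10000 / 100)^(1/1.5)
= 100.0^0.6667
= 21.5443
Floor: level = 21

level 21


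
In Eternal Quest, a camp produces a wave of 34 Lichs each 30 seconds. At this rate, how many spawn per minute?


Spawns per minute = count * (60 / interval)
= 34 * (60 / 30)
= 34 * 2.0
= 68.0

68.0 per minute


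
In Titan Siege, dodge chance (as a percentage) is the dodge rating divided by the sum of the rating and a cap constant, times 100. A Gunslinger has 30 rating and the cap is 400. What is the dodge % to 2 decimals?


dodge% = 30 / (30 + 400) * 100
= 30 / 430 * 100
= 0.069767 * 100
= 6.98%

6.98%


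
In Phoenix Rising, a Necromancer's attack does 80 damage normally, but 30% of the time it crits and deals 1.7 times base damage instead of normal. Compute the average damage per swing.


E[dmg] = base * (1 + crit_chance * (crit_mult - 1))
cc as decimal = 30/100 = 0.3
cm - 1 = 1.7 - 1 = 0.7
Bonus factor = 0.3 * 0.7 = 0.21
Total multiplier = 1 + 0.21 = 1.21
Expected damage = 80 * 1.21 = 96.80

96.80 damage


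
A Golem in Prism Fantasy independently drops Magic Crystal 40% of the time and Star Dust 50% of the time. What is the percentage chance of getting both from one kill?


For independent events, P(both) = P(A) * P(B)
= 40% * 50%
= 2000 / 100 %
= 20.0%

20.0%


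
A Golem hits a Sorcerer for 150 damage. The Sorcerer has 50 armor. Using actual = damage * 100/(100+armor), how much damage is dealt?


actual = 150 * 100 / (100 + 50)
= 150 * 100 / 150
= 15000 / 150
= 100.00

100.00 damage


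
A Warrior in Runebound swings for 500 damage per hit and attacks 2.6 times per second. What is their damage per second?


DPS = damage * attack_speed
= 500 * 2.6
= 1300.0

1300.0 DPS


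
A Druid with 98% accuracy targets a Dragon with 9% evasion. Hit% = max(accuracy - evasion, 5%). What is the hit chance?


accuracy - evasion = 98 - 9 = 89
Apply floor: max(89, 5) = 89
Hit chance = 89%

89%


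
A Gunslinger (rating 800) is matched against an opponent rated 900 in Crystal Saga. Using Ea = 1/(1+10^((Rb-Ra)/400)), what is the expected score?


Elo expected score: Ea = 1/(1 + 10^((Rb-Ra)/400))
Rb - Ra = 900 - 800 = 100
(Rb-Ra)/400 = 100/400 = 0.25
10^0.25 = 1.778279
Ea = 1/(1 + 1.778279) = 1/2.778279 = 0.3599

0.3599


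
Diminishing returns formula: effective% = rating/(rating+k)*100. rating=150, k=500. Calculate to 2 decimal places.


effective% = rating / (rating + k) * 100
= 150 / (150 + 500) * 100
= 150 / 650 * 100
= 0.230769 * 100
= 23.08%

23.08%


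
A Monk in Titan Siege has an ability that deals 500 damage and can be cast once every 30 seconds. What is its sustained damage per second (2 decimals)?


DPS = damage / cooldown
= 500 / 30
= 16.67

16.67 DPS


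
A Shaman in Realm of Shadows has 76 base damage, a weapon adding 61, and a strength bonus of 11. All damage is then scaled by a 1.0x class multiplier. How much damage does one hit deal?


Sum base + weapon + str = 76 + 61 + 11 = 148
Multiply by 1.0:
148 * 1.0 = 148.0

148.0 damage


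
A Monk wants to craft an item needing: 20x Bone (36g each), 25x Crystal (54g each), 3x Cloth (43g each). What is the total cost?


Cost breakdown:
  Bone: 20 * 36 = 720
  Crystal: 25 * 54 = 1350
  Cloth: 3 * 43 = 129
Total = 720 + 1350 + 129 = 2199

2199 gold


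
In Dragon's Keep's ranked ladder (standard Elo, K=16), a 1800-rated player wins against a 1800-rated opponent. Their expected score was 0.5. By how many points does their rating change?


Elo update: delta = K * (S - Ea), where S = 1 (wins)
S - Ea = 1 - 0.5 = 0.5
Rating change = 16 * 0.5
= 8.00

8.00 rating points


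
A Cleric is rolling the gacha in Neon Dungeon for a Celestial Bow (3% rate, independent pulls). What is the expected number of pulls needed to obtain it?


Expected pulls for a geometric distribution = 1/p = 100 / rate%
= 100 / 3
= 33.33

33.33 pulls


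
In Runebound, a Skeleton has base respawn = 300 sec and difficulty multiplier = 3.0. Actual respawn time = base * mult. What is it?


Respawn time = base * multiplier
= 300 * 3.0
= 900.0 seconds

900.0 seconds


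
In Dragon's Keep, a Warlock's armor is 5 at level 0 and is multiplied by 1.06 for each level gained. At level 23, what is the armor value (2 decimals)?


value = base * growth^level
= 5 * 1.06^23
= 5 * 3.81975
= 19.10

19.10 armor


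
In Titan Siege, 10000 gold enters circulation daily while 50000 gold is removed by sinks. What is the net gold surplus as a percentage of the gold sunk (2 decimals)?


Net gold = 10000 - 50000 = -40000
Inflation rate = net / sunk * 100 = -40000 / 50000 * 100
= -0.8 * 100
= -80.00%

-80.00%


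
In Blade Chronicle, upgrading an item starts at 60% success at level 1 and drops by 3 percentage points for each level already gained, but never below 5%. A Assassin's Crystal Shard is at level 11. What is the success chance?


raw_rate = 60 - 3 * (11 - 1)
= 60 - 3 * 10
= 60 - 30
= 30
Apply floor: max(30, 5) = 30%

30%


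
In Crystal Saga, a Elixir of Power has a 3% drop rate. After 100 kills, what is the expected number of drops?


Expected drops = kills * (drop_rate / 100)
= 100 * (3 / 100)
= 100 * 0.03
= 3.0

3.0 drops


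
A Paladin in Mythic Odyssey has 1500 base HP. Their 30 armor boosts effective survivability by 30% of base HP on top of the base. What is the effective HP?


EHP = 1500 * (1 + 30/100)
= 1500 * (1 + 0.3)
= 1500 * 1.3
= 1950.0

1950.0 EHP


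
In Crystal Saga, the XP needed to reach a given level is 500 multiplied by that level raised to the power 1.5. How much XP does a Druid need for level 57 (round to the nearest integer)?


XP = 500 * level^1.5
Substitute level = 57:
XP = 500 * 57^1.5
= 500 * 430.3406
= 215170

215170 XP


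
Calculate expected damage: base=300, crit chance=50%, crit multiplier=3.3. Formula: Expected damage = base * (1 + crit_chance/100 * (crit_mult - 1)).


E[dmg] = base * (1 + crit_chance * (crit_mult - 1))
cc as decimal = 50/100 = 0.5
cm - 1 = 3.3 - 1 = 2.3
Bonus factor = 0.5 * 2.3 = 1.15
Total multiplier = 1 + 1.15 = 2.15
Expected damage = 300 * 2.15 = 645.00

645.00 damage


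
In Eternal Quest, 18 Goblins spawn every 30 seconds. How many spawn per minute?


Spawns per minute = count * (60 / interval)
= 18 * (60 / 30)
= 18 * 2.0
= 36.0

36.0 per minute


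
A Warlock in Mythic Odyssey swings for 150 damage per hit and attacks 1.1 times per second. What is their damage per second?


DPS = damage * attack_speed
= 150 * 1.1
= 165.0

165.0 DPS


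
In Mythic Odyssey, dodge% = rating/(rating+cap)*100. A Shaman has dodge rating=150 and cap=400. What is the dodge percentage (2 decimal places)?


dodge% = 150 / (150 + 400) * 100
= 150 / 550 * 100
= 0.272727 * 100
= 27.27%

27.27%


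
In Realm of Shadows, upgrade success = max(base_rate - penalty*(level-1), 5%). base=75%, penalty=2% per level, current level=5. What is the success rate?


raw_rate = 75 - 2 * (5 - 1)
= 75 - 2 * 4
= 75 - 8
= 67
Apply floor: max(67, 5) = 67%

67%


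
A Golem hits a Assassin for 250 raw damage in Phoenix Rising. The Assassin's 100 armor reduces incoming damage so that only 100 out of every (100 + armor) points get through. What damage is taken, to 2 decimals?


actual = 250 * 100 / (100 + 100)
= 250 * 100 / 200
= 25000 / 200
= 125.00

125.00 damage


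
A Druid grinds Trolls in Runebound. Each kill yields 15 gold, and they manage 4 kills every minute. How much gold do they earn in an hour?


Gold per minute = 15 * 4 = 60
Gold per hour = 60 * 60 = 3600

3600 gold/hour


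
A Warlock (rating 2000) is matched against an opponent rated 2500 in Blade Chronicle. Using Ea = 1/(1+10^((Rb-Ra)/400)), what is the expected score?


Elo expected score: Ea = 1/(1 + 10^((Rb-Ra)/400))
Rb - Ra = 2500 - 2000 = 500
(Rb-Ra)/400 = 500/400 = 1.25
10^1.25 = 17.782794
Ea = 1/(1 + 17.782794) = 1/18.782794 = 0.0532

0.0532


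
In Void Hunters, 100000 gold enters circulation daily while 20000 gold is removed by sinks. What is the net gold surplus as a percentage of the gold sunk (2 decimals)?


Net gold = 100000 - 20000 = 80000
Inflation rate = net / sunk * 100 = 80000 / 20000 * 100
= 4.0 * 100
= 400.00%

400.00%


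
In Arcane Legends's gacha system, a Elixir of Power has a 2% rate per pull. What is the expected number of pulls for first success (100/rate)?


Expected pulls for a geometric distribution = 1/p = 100 / rate%
= 100 / 2
= 50.0

50.0 pulls


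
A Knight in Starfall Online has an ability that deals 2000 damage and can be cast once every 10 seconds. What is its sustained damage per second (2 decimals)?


DPS = damage / cooldown
= 2000 / 10
= 200.00

200.00 DPS


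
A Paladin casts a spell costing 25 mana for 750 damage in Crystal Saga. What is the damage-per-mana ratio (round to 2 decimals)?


Efficiency = damage / mana
= 750 / 25
= 30.00

30.00 dmg/mana


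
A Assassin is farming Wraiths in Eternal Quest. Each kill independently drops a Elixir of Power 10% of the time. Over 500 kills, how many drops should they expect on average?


Expected drops = kills * (drop_rate / 100)
= 500 * (10 / 100)
= 500 * 0.1
= 50.0

50.0 drops


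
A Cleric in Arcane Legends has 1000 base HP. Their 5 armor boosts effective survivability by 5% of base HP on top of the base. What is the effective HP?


EHP = 1000 * (1 + 5/100)
= 1000 * (1 + 0.05)
= 1000 * 1.05
= 1050.0

1050.0 EHP


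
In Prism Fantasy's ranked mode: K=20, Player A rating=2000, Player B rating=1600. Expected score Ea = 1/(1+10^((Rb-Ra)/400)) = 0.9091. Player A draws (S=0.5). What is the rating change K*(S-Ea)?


Elo update: delta = K * (S - Ea), where S = 0.5 (draws)
S - Ea = 0.5 - 0.9091 = -0.4091
Rating change = 20 * -0.4091
= -8.18

-8.18 rating points


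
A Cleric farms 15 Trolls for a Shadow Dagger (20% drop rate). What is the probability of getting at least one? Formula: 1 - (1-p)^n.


P(at least one) = 1 - P(none) = 1 - (1-p)^n
p = 20/100 = 0.2
1 - p = 0.8
(1 - p)^15 = 0.8^15 = 0.035184
P(at least one) = 1 - 0.035184 = 0.9648

0.9648


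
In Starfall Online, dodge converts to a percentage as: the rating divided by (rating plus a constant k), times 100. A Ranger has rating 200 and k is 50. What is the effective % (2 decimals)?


effective% = rating / (rating + k) * 100
= 200 / (200 + 50) * 100
= 200 / 250 * 100
= 0.8 * 100
= 80.00%

80.00%


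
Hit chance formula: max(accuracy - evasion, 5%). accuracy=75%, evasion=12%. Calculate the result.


accuracy - evasion = 75 - 12 = 63
Apply floor: max(63, 5) = 63
Hit chance = 63%

63%


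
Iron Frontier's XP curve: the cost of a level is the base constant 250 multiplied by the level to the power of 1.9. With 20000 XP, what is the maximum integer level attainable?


XP = 250 * level^1.9, so level = (XP / 250)^(1/1.9)
= (20000 / 250)^(1/1.9)
= 80.0^0.5263
= 10.0375
Floor: level = 10

level 10


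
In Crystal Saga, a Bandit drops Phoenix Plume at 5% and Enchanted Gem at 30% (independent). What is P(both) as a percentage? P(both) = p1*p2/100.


For independent events, P(both) = P(A) * P(B)
= 5% * 30%
= 150 / 100 %
= 1.5%

1.5%


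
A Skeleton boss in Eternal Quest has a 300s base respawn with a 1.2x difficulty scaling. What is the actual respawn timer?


Respawn time = base * multiplier
= 300 * 1.2
= 360.0 seconds

360.0 seconds


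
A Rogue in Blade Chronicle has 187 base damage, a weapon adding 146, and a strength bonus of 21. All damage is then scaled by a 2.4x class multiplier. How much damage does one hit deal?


Sum base + weapon + str = 187 + 146 + 21 = 354
Multiply by 2.4:
354 * 2.4 = 849.6

849.6 damage


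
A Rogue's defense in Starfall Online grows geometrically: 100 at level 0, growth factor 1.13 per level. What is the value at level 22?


value = base * growth^level
= 100 * 1.13^22
= 100 * 14.713831
= 1471.38

1471.38 defense


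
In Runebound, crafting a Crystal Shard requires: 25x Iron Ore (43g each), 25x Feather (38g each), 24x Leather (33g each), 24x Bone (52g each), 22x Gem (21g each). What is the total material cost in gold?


Cost breakdown:
  Iron Ore: 25 * 43 = 1075
  Feather: 25 * 38 = 950
  Leather: 24 * 33 = 792
  Bone: 24 * 52 = 1248
  Gem: 22 * 21 = 462
Total = 1075 + 950 + 792 + 1248 + 462 = 4527

4527 gold


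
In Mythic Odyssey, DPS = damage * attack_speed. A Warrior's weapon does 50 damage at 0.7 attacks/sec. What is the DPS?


DPS = damage * attack_speed
= 50 * 0.7
= 35.0

35.0 DPS


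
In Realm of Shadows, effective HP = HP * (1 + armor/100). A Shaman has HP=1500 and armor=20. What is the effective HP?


EHP = 1500 * (1 + 20/100)
= 1500 * (1 + 0.2)
= 1500 * 1.2
= 1800.0

1800.0 EHP


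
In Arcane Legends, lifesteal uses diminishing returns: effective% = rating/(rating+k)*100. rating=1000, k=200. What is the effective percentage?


effective% = rating / (rating + k) * 100
= 1000 / (1000 + 200) * 100
= 1000 / 1200 * 100
= 0.833333 * 100
= 83.33%

83.33%


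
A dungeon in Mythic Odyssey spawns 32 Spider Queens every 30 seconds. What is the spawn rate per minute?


Spawns per minute = count * (60 / interval)
= 32 * (60 / 30)
= 32 * 2.0
= 64.0

64.0 per minute


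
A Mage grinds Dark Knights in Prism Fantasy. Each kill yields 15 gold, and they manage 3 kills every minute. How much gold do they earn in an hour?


Gold per minute = 15 * 3 = 45
Gold per hour = 45 * 60 = 2700

2700 gold/hour


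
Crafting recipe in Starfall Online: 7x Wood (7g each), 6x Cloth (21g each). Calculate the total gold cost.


Cost breakdown:
  Wood: 7 * 7 = 49
  Cloth: 6 * 21 = 126
Total = 49 + 126 = 175

175 gold


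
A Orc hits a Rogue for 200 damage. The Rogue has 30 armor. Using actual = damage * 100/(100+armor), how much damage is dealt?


actual = 200 * 100 / (100 + 30)
= 200 * 100 / 130
= 20000 / 130
= 153.85

153.85 damage


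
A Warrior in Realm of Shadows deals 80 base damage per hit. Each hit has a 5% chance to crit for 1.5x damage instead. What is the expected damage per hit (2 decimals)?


E[dmg] = base * (1 + crit_chance * (crit_mult - 1))
cc as decimal = 5/100 = 0.05
cm - 1 = 1.5 - 1 = 0.5
Bonus factor = 0.05 * 0.5 = 0.025
Total multiplier = 1 + 0.025 = 1.025
Expected damage = 80 * 1.025 = 82.00

82.00 damage


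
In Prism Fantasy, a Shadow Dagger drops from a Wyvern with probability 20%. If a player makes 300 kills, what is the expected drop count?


Expected drops = kills * (drop_rate / 100)
= 300 * (20 / 100)
= 300 * 0.2
= 60.0

60.0 drops


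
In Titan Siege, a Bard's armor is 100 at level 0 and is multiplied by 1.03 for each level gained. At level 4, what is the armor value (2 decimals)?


value = base * growth^level
= 100 * 1.03^4
= 100 * 1.125509
= 112.55

112.55 armor


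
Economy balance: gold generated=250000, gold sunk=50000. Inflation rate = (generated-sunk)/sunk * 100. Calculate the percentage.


Net gold = 250000 - 50000 = 200000
Inflation rate = net / sunk * 100 = 200000 / 50000 * 100
= 4.0 * 100
= 400.00%

400.00%


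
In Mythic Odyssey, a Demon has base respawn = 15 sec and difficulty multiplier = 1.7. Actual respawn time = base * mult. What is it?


Respawn time = base * multiplier
= 15 * 1.7
= 25.5 seconds

25.5 seconds


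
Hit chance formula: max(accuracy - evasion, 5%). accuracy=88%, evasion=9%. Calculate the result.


accuracy - evasion = 88 - 9 = 79
Apply floor: max(79, 5) = 79
Hit chance = 79%

79%


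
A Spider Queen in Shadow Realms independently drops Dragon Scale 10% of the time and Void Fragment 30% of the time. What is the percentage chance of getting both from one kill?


For independent events, P(both) = P(A) * P(B)
= 10% * 30%
= 300 / 100 %
= 3.0%

3.0%


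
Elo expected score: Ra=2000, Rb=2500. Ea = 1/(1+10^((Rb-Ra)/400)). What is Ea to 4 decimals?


Elo expected score: Ea = 1/(1 + 10^((Rb-Ra)/400))
Rb - Ra = 2500 - 2000 = 500
(Rb-Ra)/400 = 500/400 = 1.25
10^1.25 = 17.782794
Ea = 1/(1 + 17.782794) = 1/18.782794 = 0.0532

0.0532
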